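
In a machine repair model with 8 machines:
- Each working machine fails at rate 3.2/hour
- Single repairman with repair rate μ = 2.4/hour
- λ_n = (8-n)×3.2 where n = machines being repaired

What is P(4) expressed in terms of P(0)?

P(4)/P(0) = ∏_{i=0}^{4-1} λ_i/μ_{i+1}
= (8-0)×3.2/2.4 × (8-1)×3.2/2.4 × (8-2)×3.2/2.4 × (8-3)×3.2/2.4
= 5309.6296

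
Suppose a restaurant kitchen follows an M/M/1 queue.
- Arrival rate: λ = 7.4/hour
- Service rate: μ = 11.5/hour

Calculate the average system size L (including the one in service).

ρ = λ/μ = 7.4/11.5 = 0.6435
For M/M/1: L = λ/(μ-λ)
L = 7.4/(11.5-7.4) = 7.4/4.10
L = 1.8049 orders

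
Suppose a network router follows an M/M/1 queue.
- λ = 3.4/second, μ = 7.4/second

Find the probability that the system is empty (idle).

ρ = λ/μ = 3.4/7.4 = 0.4595
P(0) = 1 - ρ = 1 - 0.4595 = 0.5405
The server is idle 54.05% of the time.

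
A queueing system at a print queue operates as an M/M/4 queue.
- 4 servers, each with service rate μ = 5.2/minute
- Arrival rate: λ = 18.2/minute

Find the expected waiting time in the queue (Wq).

Traffic intensity: ρ = λ/(cμ) = 18.2/(4×5.2) = 0.8750
Since ρ = 0.8750 < 1, system is stable.
Offered load a = λ/μ = cρ = 18.2/5.2 = 3.5000
P₀ = [ Σₙ₌₀^3 aⁿ/n! + a^4/(4!(1-ρ)) ]⁻¹
Σ = a^0/0! + a^1/1! + a^2/2! + a^3/3! = 1.0000 + 3.5000 + 6.1250 + 7.1458 = 17.7708
a^4/(4!(1-ρ)) = 150.0625/(24 × 0.1250) = 50.0208
P₀ = 1/(17.7708 + 50.0208) = 0.01475
Lq = P₀·a^4·ρ / (4!(1-ρ)²) = 0.014751 × 150.0625 × 0.87500 / (24 × 0.015625) = 5.1650
Wq = Lq/λ = 5.1650/18.2 = 0.2838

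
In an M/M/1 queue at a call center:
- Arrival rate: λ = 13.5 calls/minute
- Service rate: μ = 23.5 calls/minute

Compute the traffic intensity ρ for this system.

Server utilization: ρ = λ/μ
ρ = 13.5/23.5 = 0.5745
The server is busy 57.45% of the time.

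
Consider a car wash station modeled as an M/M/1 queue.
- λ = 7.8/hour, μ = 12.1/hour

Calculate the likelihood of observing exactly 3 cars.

ρ = λ/μ = 7.8/12.1 = 0.6446
P(n) = (1-ρ)ρⁿ
P(3) = (1-0.6446) × 0.6446^3
P(3) = 0.35540 × 0.26784
P(3) = 0.09519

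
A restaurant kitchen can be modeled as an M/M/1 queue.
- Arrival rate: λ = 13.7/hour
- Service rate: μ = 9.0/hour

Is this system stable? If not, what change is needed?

Stability requires ρ = λ/(cμ) < 1
ρ = 13.7/(1 × 9.0) = 13.7/9.00 = 1.5222
Since 1.5222 ≥ 1, the system is UNSTABLE.
Queue grows without bound. Need μ > λ = 13.7.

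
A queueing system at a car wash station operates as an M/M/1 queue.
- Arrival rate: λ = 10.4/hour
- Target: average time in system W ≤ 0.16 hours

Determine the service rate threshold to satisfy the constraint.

For M/M/1: W = 1/(μ-λ)
Need W ≤ 0.16, so 1/(μ-λ) ≤ 0.16
μ - λ ≥ 1/0.16 = 6.2500
μ ≥ 10.4 + 6.2500 = 16.6500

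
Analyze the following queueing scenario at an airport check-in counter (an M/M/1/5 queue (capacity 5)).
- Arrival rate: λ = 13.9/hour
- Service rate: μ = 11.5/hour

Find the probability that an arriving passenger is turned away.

ρ = λ/μ = 13.9/11.5 = 1.208696
P₀ = (1-ρ)/(1-ρ^(K+1)) = (1-1.208696)/(1-1.208696^6) = -0.2087/-2.1182 = 0.09853
P_K = P₀×ρ^K = 0.09853 × 1.208696^5 = 0.09853 × 2.5798 = 0.2542
Blocking probability = 25.42%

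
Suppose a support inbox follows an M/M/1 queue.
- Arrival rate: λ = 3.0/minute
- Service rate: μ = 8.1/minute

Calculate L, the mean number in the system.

ρ = λ/μ = 3.0/8.1 = 0.3704
For M/M/1: L = λ/(μ-λ)
L = 3.0/(8.1-3.0) = 3.0/5.10
L = 0.5882 emails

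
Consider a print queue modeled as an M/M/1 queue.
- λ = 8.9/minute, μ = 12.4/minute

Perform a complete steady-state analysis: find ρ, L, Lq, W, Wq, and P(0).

Step 1: ρ = λ/μ = 8.9/12.4 = 0.7177
Step 2: L = λ/(μ-λ) = 8.9/3.50 = 2.5429
Step 3: Lq = λ²/(μ(μ-λ)) = 79.21/(12.4×3.50) = 1.8251
Step 4: W = 1/(μ-λ) = 1/3.50 = 0.285714
Step 5: Wq = λ/(μ(μ-λ)) = 8.9/(12.4×3.50) = 0.2051
Step 6: P(0) = 1-ρ = 0.2823
Verify: L = λW = 8.9×0.285714 = 2.5429 ✔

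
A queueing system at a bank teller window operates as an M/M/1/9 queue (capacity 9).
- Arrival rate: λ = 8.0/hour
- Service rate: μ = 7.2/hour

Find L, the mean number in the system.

ρ = λ/μ = 8.0/7.2 = 1.11111
P₀ = (1-ρ)/(1-ρ^(K+1)) = (1-1.11111)/(1-1.11111^10) = -0.1111/-1.8679 = 0.05948
P_K = P₀×ρ^K = 0.05948 × 1.11111^9 = 0.05948 × 2.5812 = 0.1535
L = ρ[1 - (K+1)ρ^K + Kρ^(K+1)] / [(1-ρ)(1-ρ^(K+1))]
L = 1.11111 × (1 - 10×2.581152 + 9×2.867943) / ((1 - 1.11111) × (1 - 2.867943)) = 5.3534 transactions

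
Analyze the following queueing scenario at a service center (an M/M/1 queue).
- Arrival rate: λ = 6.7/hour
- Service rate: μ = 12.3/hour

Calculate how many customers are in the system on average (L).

ρ = λ/μ = 6.7/12.3 = 0.5447
For M/M/1: L = λ/(μ-λ)
L = 6.7/(12.3-6.7) = 6.7/5.60
L = 1.1964 customers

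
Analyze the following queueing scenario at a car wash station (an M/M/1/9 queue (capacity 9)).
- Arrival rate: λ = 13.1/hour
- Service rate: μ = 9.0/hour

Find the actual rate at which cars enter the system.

ρ = λ/μ = 13.1/9.0 = 1.45556
P₀ = (1-ρ)/(1-ρ^(K+1)) = (1-1.45556)/(1-1.45556^10) = -0.4556/-41.6875 = 0.01093
P_K = P₀×ρ^K = 0.01093 × 1.45556^9 = 0.01093 × 29.3272 = 0.3205
λ_eff = λ(1-P_K) = 13.1 × (1 - 0.32049) = 13.1 × 0.67951 = 8.9016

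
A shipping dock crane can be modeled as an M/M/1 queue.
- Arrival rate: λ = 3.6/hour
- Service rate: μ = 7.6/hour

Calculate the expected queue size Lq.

ρ = λ/μ = 3.6/7.6 = 0.4737
For M/M/1: Lq = λ²/(μ(μ-λ))
Lq = 12.96/(7.6 × 4.00)
Lq = 0.4263 containers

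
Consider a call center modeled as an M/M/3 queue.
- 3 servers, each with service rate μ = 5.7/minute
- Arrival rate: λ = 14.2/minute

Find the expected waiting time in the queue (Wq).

Traffic intensity: ρ = λ/(cμ) = 14.2/(3×5.7) = 0.8304
Since ρ = 0.8304 < 1, system is stable.
Offered load a = λ/μ = cρ = 14.2/5.7 = 2.4912
P₀ = [ Σₙ₌₀^2 aⁿ/n! + a^3/(3!(1-ρ)) ]⁻¹
Σ = a^0/0! + a^1/1! + a^2/2! = 1.0000 + 2.4912 + 3.1031 = 6.5943
a^3/(3!(1-ρ)) = 15.4611/(6 × 0.169591) = 15.1945
P₀ = 1/(6.594337 + 15.19453) = 0.04589
Lq = P₀·a^3·ρ / (3!(1-ρ)²) = 0.045895 × 15.4611 × 0.83041 / (6 × 0.028761) = 3.4146
Wq = Lq/λ = 3.4146/14.2 = 0.2405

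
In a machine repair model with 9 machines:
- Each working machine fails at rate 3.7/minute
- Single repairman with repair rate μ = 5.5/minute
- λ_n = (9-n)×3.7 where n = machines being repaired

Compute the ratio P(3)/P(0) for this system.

P(3)/P(0) = ∏_{i=0}^{3-1} λ_i/μ_{i+1}
= (9-0)×3.7/5.5 × (9-1)×3.7/5.5 × (9-2)×3.7/5.5
= 153.4432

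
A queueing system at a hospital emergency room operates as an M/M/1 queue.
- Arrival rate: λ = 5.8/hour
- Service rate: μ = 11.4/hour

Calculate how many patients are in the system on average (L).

ρ = λ/μ = 5.8/11.4 = 0.5088
For M/M/1: L = λ/(μ-λ)
L = 5.8/(11.4-5.8) = 5.8/5.60
L = 1.0357 patients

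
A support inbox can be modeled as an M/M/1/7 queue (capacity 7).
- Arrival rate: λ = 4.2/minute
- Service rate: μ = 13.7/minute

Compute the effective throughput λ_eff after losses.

ρ = λ/μ = 4.2/13.7 = 0.30657
P₀ = (1-ρ)/(1-ρ^(K+1)) = (1-0.30657)/(1-0.30657^8) = 0.6934/0.9999 = 0.6935
P_K = P₀×ρ^K = 0.6935 × 0.30657^7 = 0.6935 × 0.0002545 = 0.0001765
λ_eff = λ(1-P_K) = 4.2 × (1 - 0.0001765) = 4.2 × 0.999823 = 4.1993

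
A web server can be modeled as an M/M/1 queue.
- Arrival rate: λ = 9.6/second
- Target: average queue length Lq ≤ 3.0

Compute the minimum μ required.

For M/M/1: Lq = λ²/(μ(μ-λ))
Need Lq ≤ 3.0, i.e. μ(μ-λ) ≥ λ²/3.0
μ² - 9.6μ - 92.16/3.0 ≥ 0  →  μ² - 9.6μ - 30.7200 ≥ 0
Quadratic formula (positive root): μ = [λ + √(λ² + 4×30.7200)]/2
Discriminant: 92.16 + 4×30.7200 = 215.0400, √215.0400 = 14.6642
μ ≥ (9.6 + 14.6642)/2 = 12.1321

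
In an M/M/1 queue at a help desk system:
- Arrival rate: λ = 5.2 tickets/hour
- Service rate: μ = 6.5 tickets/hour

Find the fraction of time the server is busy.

Server utilization: ρ = λ/μ
ρ = 5.2/6.5 = 0.8000
The server is busy 80.00% of the time.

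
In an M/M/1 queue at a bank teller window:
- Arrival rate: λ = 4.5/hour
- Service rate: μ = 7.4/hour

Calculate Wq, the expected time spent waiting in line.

First, compute utilization: ρ = λ/μ = 4.5/7.4 = 0.6081
For M/M/1: Wq = λ/(μ(μ-λ))
Wq = 4.5/(7.4 × (7.4-4.5))
Wq = 4.5/(7.4 × 2.90)
Wq = 0.2097 hours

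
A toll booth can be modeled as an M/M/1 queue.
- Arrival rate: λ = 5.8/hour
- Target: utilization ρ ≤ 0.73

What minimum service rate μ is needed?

ρ = λ/μ, so μ = λ/ρ
μ ≥ 5.8/0.73 = 7.9452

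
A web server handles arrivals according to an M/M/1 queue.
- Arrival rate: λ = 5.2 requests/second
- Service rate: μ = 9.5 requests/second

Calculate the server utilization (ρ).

Server utilization: ρ = λ/μ
ρ = 5.2/9.5 = 0.5474
The server is busy 54.74% of the time.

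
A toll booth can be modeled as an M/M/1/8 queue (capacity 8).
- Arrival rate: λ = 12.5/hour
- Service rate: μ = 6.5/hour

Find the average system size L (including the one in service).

ρ = λ/μ = 12.5/6.5 = 1.9231
P₀ = (1-ρ)/(1-ρ^(K+1)) = (1-1.9231)/(1-1.9231^9) = -0.9231/-358.7633 = 0.002573
P_K = P₀×ρ^K = 0.002573 × 1.9231^8 = 0.002573 × 187.0747 = 0.4813
L = ρ[1 - (K+1)ρ^K + Kρ^(K+1)] / [(1-ρ)(1-ρ^(K+1))]
L = 1.9231 × (1 - 9×187.0747 + 8×359.7633) / ((1 - 1.9231) × (1 - 359.7633)) = 6.9418 vehicles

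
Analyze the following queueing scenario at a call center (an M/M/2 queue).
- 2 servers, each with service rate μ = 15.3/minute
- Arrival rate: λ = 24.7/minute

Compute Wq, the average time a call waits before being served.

Traffic intensity: ρ = λ/(cμ) = 24.7/(2×15.3) = 0.8072
Since ρ = 0.8072 < 1, system is stable.
Offered load a = λ/μ = cρ = 24.7/15.3 = 1.6144
P₀ = [ Σₙ₌₀^1 aⁿ/n! + a^2/(2!(1-ρ)) ]⁻¹
Σ = a^0/0! + a^1/1! = 1.0000 + 1.6144 = 2.6144
a^2/(2!(1-ρ)) = 2.6062/(2 × 0.19281) = 6.7585
P₀ = 1/(2.6144 + 6.7585) = 0.1067
Lq = P₀·a^2·ρ / (2!(1-ρ)²) = 0.1067 × 2.6062 × 0.8072 / (2 × 0.03718) = 3.0187
Wq = Lq/λ = 3.0187/24.7 = 0.1222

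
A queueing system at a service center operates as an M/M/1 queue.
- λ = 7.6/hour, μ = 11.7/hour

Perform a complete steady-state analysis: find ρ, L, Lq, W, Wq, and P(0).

Step 1: ρ = λ/μ = 7.6/11.7 = 0.6496
Step 2: L = λ/(μ-λ) = 7.6/4.10 = 1.8537
Step 3: Lq = λ²/(μ(μ-λ)) = 57.76/(11.7×4.10) = 1.2041
Step 4: W = 1/(μ-λ) = 1/4.10 = 0.243902
Step 5: Wq = λ/(μ(μ-λ)) = 7.6/(11.7×4.10) = 0.1584
Step 6: P(0) = 1-ρ = 0.3504
Verify: L = λW = 7.6×0.243902 = 1.8537 ✔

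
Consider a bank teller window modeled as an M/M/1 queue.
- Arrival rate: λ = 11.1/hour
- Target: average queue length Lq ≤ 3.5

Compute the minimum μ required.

For M/M/1: Lq = λ²/(μ(μ-λ))
Need Lq ≤ 3.5, i.e. μ(μ-λ) ≥ λ²/3.5
μ² - 11.1μ - 123.21/3.5 ≥ 0  →  μ² - 11.1μ - 35.20286 ≥ 0
Quadratic formula (positive root): μ = [λ + √(λ² + 4×35.20286)]/2
Discriminant: 123.21 + 4×35.20286 = 264.0214, √264.0214 = 16.2487
μ ≥ (11.1 + 16.2487)/2 = 13.6744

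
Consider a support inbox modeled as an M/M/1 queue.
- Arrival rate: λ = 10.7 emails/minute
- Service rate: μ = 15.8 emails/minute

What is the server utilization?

Server utilization: ρ = λ/μ
ρ = 10.7/15.8 = 0.6772
The server is busy 67.72% of the time.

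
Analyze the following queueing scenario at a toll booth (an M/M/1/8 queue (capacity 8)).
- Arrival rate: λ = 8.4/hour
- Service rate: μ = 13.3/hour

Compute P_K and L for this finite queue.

ρ = λ/μ = 8.4/13.3 = 0.63158
P₀ = (1-ρ)/(1-ρ^(K+1)) = (1-0.63158)/(1-0.63158^9) = 0.3684/0.9840 = 0.3744
P_K = P₀×ρ^K = 0.37441 × 0.63158^8 = 0.37441 × 0.025318 = 0.009479
Blocking probability P_8 = 0.009479 (0.95%)
L = ρ[1 - (K+1)ρ^K + Kρ^(K+1)] / [(1-ρ)(1-ρ^(K+1))]
L = 0.63158 × (1 - 9×0.02532 + 8×0.01599) / ((1 - 0.63158) × (1 - 0.01599)) = 1.5680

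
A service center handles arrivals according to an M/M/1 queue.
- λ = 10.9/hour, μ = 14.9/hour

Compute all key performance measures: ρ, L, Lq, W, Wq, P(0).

Step 1: ρ = λ/μ = 10.9/14.9 = 0.7315
Step 2: L = λ/(μ-λ) = 10.9/4.00 = 2.7250
Step 3: Lq = λ²/(μ(μ-λ)) = 118.81/(14.9×4.00) = 1.9935
Step 4: W = 1/(μ-λ) = 1/4.00 = 0.2500
Step 5: Wq = λ/(μ(μ-λ)) = 10.9/(14.9×4.00) = 0.1829
Step 6: P(0) = 1-ρ = 0.2685
Verify: L = λW = 10.9×0.2500 = 2.7250 ✔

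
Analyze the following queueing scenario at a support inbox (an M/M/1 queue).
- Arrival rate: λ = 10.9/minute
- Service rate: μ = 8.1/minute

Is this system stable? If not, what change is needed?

Stability requires ρ = λ/(cμ) < 1
ρ = 10.9/(1 × 8.1) = 10.9/8.10 = 1.3457
Since 1.3457 ≥ 1, the system is UNSTABLE.
Queue grows without bound. Need μ > λ = 10.9.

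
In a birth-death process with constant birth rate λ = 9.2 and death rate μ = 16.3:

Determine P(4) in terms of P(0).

For constant rates: P(n)/P(0) = (λ/μ)^n
P(4)/P(0) = (9.2/16.3)^4 = 0.5644^4 = 0.1015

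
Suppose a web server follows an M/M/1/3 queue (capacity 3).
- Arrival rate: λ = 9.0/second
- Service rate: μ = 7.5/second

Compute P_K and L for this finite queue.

ρ = λ/μ = 9.0/7.5 = 1.2000
P₀ = (1-ρ)/(1-ρ^(K+1)) = (1-1.2000)/(1-1.2000^4) = -0.2000/-1.0736 = 0.1863
P_K = P₀×ρ^K = 0.1863 × 1.2000^3 = 0.1863 × 1.7280 = 0.3219
Blocking probability P_3 = 0.3219 (32.19%)
L = ρ[1 - (K+1)ρ^K + Kρ^(K+1)] / [(1-ρ)(1-ρ^(K+1))]
L = 1.2000 × (1 - 4×1.7280 + 3×2.0736) / ((1 - 1.2000) × (1 - 2.0736)) = 1.7258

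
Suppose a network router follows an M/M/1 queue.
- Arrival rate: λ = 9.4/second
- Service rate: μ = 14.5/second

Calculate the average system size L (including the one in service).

ρ = λ/μ = 9.4/14.5 = 0.6483
For M/M/1: L = λ/(μ-λ)
L = 9.4/(14.5-9.4) = 9.4/5.10
L = 1.8431 packets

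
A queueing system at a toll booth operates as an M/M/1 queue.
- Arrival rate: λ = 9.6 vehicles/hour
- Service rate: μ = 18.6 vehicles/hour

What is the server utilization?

Server utilization: ρ = λ/μ
ρ = 9.6/18.6 = 0.5161
The server is busy 51.61% of the time.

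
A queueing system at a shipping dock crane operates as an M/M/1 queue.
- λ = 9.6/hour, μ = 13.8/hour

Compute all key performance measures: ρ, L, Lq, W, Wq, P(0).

Step 1: ρ = λ/μ = 9.6/13.8 = 0.6957
Step 2: L = λ/(μ-λ) = 9.6/4.20 = 2.2857
Step 3: Lq = λ²/(μ(μ-λ)) = 92.16/(13.8×4.20) = 1.5901
Step 4: W = 1/(μ-λ) = 1/4.20 = 0.238095
Step 5: Wq = λ/(μ(μ-λ)) = 9.6/(13.8×4.20) = 0.1656
Step 6: P(0) = 1-ρ = 0.3043
Verify: L = λW = 9.6×0.238095 = 2.2857 ✔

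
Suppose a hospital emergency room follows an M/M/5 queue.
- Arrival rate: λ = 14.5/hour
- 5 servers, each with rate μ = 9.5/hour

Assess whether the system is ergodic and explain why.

Stability requires ρ = λ/(cμ) < 1
ρ = 14.5/(5 × 9.5) = 14.5/47.50 = 0.3053
Since 0.3053 < 1, the system is STABLE.
The servers are busy 30.53% of the time.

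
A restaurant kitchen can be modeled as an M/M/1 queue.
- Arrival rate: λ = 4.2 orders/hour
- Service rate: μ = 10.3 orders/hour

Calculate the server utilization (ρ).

Server utilization: ρ = λ/μ
ρ = 4.2/10.3 = 0.4078
The server is busy 40.78% of the time.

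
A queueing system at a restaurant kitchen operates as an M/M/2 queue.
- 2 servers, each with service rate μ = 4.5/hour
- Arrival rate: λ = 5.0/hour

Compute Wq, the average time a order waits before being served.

Traffic intensity: ρ = λ/(cμ) = 5.0/(2×4.5) = 0.5556
Since ρ = 0.5556 < 1, system is stable.
Offered load a = λ/μ = cρ = 5.0/4.5 = 1.1111
P₀ = [ Σₙ₌₀^1 aⁿ/n! + a^2/(2!(1-ρ)) ]⁻¹
Σ = a^0/0! + a^1/1! = 1.0000 + 1.1111 = 2.1111
a^2/(2!(1-ρ)) = 1.2346/(2 × 0.44444) = 1.3889
P₀ = 1/(2.1111 + 1.3889) = 0.2857
Lq = P₀·a^2·ρ / (2!(1-ρ)²) = 0.28571 × 1.2346 × 0.55556 / (2 × 0.19753) = 0.4960
Wq = Lq/λ = 0.49603/5.0 = 0.09921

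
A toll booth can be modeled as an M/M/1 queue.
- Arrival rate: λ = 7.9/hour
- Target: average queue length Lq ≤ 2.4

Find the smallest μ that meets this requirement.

For M/M/1: Lq = λ²/(μ(μ-λ))
Need Lq ≤ 2.4, i.e. μ(μ-λ) ≥ λ²/2.4
μ² - 7.9μ - 62.41/2.4 ≥ 0  →  μ² - 7.9μ - 26.00417 ≥ 0
Quadratic formula (positive root): μ = [λ + √(λ² + 4×26.00417)]/2
Discriminant: 62.41 + 4×26.00417 = 166.4267, √166.4267 = 12.9006
μ ≥ (7.9 + 12.9006)/2 = 10.4003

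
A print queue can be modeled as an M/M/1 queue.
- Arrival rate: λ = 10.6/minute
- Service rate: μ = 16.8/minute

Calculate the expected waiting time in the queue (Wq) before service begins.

First, compute utilization: ρ = λ/μ = 10.6/16.8 = 0.6310
For M/M/1: Wq = λ/(μ(μ-λ))
Wq = 10.6/(16.8 × (16.8-10.6))
Wq = 10.6/(16.8 × 6.20)
Wq = 0.1018 minutes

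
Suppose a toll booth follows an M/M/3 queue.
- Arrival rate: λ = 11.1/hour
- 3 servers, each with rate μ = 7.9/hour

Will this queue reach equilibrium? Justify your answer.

Stability requires ρ = λ/(cμ) < 1
ρ = 11.1/(3 × 7.9) = 11.1/23.70 = 0.4684
Since 0.4684 < 1, the system is STABLE.
The servers are busy 46.84% of the time.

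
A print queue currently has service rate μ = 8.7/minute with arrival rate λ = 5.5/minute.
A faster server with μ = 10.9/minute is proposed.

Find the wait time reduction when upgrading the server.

System 1: ρ₁ = 5.5/8.7 = 0.6322, W₁ = 1/(8.7-5.5) = 0.3125
System 2: ρ₂ = 5.5/10.9 = 0.5046, W₂ = 1/(10.9-5.5) = 0.1852
Improvement: (W₁-W₂)/W₁ = (0.3125-0.1852)/0.3125 = 40.74%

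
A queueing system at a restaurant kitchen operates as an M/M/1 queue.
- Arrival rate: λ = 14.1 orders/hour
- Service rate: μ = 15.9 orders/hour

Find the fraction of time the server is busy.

Server utilization: ρ = λ/μ
ρ = 14.1/15.9 = 0.8868
The server is busy 88.68% of the time.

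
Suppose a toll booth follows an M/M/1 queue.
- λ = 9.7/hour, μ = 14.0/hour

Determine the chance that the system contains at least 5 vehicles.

ρ = λ/μ = 9.7/14.0 = 0.6929
P(N ≥ n) = ρⁿ
P(N ≥ 5) = 0.6929^5
P(N ≥ 5) = 0.1597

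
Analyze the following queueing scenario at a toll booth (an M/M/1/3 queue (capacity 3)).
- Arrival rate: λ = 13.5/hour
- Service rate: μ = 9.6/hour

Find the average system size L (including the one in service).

ρ = λ/μ = 13.5/9.6 = 1.4062
P₀ = (1-ρ)/(1-ρ^(K+1)) = (1-1.4062)/(1-1.4062^4) = -0.4062/-2.9101 = 0.1396
P_K = P₀×ρ^K = 0.13958 × 1.4062^3 = 0.13958 × 2.7806 = 0.3881
L = ρ[1 - (K+1)ρ^K + Kρ^(K+1)] / [(1-ρ)(1-ρ^(K+1))]
L = 1.4062 × (1 - 4×2.78062 + 3×3.91010) / ((1 - 1.4062) × (1 - 3.91010)) = 1.9127 vehicles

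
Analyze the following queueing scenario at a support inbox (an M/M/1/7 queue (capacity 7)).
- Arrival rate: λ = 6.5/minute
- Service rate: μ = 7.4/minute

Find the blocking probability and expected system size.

ρ = λ/μ = 6.5/7.4 = 0.87838
P₀ = (1-ρ)/(1-ρ^(K+1)) = (1-0.87838)/(1-0.87838^8) = 0.1216/0.6456 = 0.1884
P_K = P₀×ρ^K = 0.1884 × 0.87838^7 = 0.1884 × 0.4034 = 0.07600
Blocking probability P_7 = 0.07600 (7.60%)
L = ρ[1 - (K+1)ρ^K + Kρ^(K+1)] / [(1-ρ)(1-ρ^(K+1))]
L = 0.87838 × (1 - 8×0.403438 + 7×0.354372) / ((1 - 0.87838) × (1 - 0.354372)) = 2.8313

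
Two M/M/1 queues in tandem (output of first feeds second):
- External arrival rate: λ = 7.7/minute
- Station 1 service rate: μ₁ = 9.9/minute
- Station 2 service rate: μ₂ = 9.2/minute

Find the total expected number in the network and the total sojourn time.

By Jackson's theorem, each station behaves as independent M/M/1.
Station 1: ρ₁ = 7.7/9.9 = 0.7778, L₁ = ρ₁/(1-ρ₁) = λ/(μ₁-λ) = 7.7/2.20 = 3.5000
Station 2: ρ₂ = 7.7/9.2 = 0.8370, L₂ = ρ₂/(1-ρ₂) = λ/(μ₂-λ) = 7.7/1.50 = 5.1333
Total: L = L₁ + L₂ = 3.5000 + 5.1333 = 8.6333
W = L/λ = 8.6333/7.7 = 1.1212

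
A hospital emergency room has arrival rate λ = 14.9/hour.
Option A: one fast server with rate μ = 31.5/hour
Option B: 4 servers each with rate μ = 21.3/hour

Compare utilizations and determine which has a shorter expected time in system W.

Option A: single server μ = 31.5 (M/M/1)
  ρ_A = 14.9/31.5 = 0.4730
  W_A = 1/(μ-λ) = 1/(31.5-14.9) = 1/16.60 = 0.06024

Option B: 4 servers μ = 21.3 (M/M/4)
  ρ_B = λ/(cμ) = 14.9/(4×21.3) = 0.1749
  Offered load a = λ/μ = cρ = 14.9/21.3 = 0.6995
  P₀ = [ Σₙ₌₀^3 aⁿ/n! + a^4/(4!(1-ρ)) ]⁻¹
  Σ = a^0/0! + a^1/1! + a^2/2! + a^3/3! = 1.0000 + 0.6995 + 0.2447 + 0.05705 = 2.0013
  a^4/(4!(1-ρ)) = 0.2395/(24 × 0.8251) = 0.01209
  P₀ = 1/(2.0013 + 0.01209) = 0.4967
  Lq = P₀·a^4·ρ / (4!(1-ρ)²) = 0.4967 × 0.2395 × 0.1749 / (24 × 0.6808) = 0.001273
  Wq_B = Lq/λ = 0.00127295/14.9 = 0.000085433
  W_B = Wq_B + 1/μ = 0.000085433 + 0.046948 = 0.04703

Since W_B = 0.04703 < W_A = 0.06024, Option B (multiple servers) has the shorter time in system.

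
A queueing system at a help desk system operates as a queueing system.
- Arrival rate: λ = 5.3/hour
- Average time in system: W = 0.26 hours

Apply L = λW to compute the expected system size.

Little's Law: L = λW
L = 5.3 × 0.26 = 1.3780 tickets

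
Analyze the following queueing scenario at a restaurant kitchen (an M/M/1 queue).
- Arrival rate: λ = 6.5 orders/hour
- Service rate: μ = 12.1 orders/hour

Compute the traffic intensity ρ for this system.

Server utilization: ρ = λ/μ
ρ = 6.5/12.1 = 0.5372
The server is busy 53.72% of the time.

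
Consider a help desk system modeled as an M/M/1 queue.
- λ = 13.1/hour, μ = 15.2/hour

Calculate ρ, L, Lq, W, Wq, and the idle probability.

Step 1: ρ = λ/μ = 13.1/15.2 = 0.8618
Step 2: L = λ/(μ-λ) = 13.1/2.10 = 6.2381
Step 3: Lq = λ²/(μ(μ-λ)) = 171.61/(15.2×2.10) = 5.3763
Step 4: W = 1/(μ-λ) = 1/2.10 = 0.47619
Step 5: Wq = λ/(μ(μ-λ)) = 13.1/(15.2×2.10) = 0.4104
Step 6: P(0) = 1-ρ = 0.1382
Verify: L = λW = 13.1×0.47619 = 6.2381 ✔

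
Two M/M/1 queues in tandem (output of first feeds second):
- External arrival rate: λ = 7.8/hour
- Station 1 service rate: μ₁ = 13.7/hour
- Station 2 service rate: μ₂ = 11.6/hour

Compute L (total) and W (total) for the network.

By Jackson's theorem, each station behaves as independent M/M/1.
Station 1: ρ₁ = 7.8/13.7 = 0.5693, L₁ = ρ₁/(1-ρ₁) = λ/(μ₁-λ) = 7.8/5.90 = 1.3220339
Station 2: ρ₂ = 7.8/11.6 = 0.6724, L₂ = ρ₂/(1-ρ₂) = λ/(μ₂-λ) = 7.8/3.80 = 2.0526316
Total: L = L₁ + L₂ = 1.3220339 + 2.0526316 = 3.374665
W = L/λ = 3.374665/7.8 = 0.4326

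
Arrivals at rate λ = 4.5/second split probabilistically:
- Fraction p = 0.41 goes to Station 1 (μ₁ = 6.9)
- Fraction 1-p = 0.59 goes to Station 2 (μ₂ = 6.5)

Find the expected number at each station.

Effective rates: λ₁ = 4.5×0.41 = 1.845, λ₂ = 4.5×0.59 = 2.655
Station 1: ρ₁ = 1.845/6.9 = 0.2674, L₁ = ρ₁/(1-ρ₁) = 0.2674/(1-0.2674) = 0.3650
Station 2: ρ₂ = 2.655/6.5 = 0.40846, L₂ = ρ₂/(1-ρ₂) = 0.40846/(1-0.40846) = 0.6905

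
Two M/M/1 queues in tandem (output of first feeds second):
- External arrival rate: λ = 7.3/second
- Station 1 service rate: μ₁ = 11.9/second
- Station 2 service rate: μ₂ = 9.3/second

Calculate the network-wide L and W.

By Jackson's theorem, each station behaves as independent M/M/1.
Station 1: ρ₁ = 7.3/11.9 = 0.6134, L₁ = ρ₁/(1-ρ₁) = λ/(μ₁-λ) = 7.3/4.60 = 1.5870
Station 2: ρ₂ = 7.3/9.3 = 0.7849, L₂ = ρ₂/(1-ρ₂) = λ/(μ₂-λ) = 7.3/2.00 = 3.6500
Total: L = L₁ + L₂ = 1.5870 + 3.6500 = 5.2370
W = L/λ = 5.2370/7.3 = 0.7174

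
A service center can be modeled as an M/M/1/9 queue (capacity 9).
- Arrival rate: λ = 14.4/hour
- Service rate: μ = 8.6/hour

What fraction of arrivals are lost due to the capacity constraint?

ρ = λ/μ = 14.4/8.6 = 1.6744
P₀ = (1-ρ)/(1-ρ^(K+1)) = (1-1.6744)/(1-1.6744^10) = -0.6744/-172.2177 = 0.003916
P_K = P₀×ρ^K = 0.003916 × 1.6744^9 = 0.003916 × 103.4506 = 0.4051
Blocking probability = 40.51%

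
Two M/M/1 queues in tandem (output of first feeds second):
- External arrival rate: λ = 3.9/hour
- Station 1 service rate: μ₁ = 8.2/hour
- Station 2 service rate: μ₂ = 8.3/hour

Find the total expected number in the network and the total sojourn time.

By Jackson's theorem, each station behaves as independent M/M/1.
Station 1: ρ₁ = 3.9/8.2 = 0.4756, L₁ = ρ₁/(1-ρ₁) = λ/(μ₁-λ) = 3.9/4.30 = 0.90698
Station 2: ρ₂ = 3.9/8.3 = 0.4699, L₂ = ρ₂/(1-ρ₂) = λ/(μ₂-λ) = 3.9/4.40 = 0.88636
Total: L = L₁ + L₂ = 0.90698 + 0.88636 = 1.7933
W = L/λ = 1.7933/3.9 = 0.4598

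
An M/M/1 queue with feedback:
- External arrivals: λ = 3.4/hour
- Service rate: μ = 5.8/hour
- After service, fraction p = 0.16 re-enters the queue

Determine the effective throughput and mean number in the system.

Effective arrival rate: λ_eff = λ/(1-p) = 3.4/(1-0.16) = 3.4/0.84 = 4.04762
ρ = λ_eff/μ = 4.04762/5.8 = 0.69787
L = ρ/(1-ρ) = 0.69787/(1-0.69787) = 2.3098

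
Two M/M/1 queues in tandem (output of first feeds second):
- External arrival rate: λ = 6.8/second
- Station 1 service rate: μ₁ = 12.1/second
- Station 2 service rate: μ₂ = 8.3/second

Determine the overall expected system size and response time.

By Jackson's theorem, each station behaves as independent M/M/1.
Station 1: ρ₁ = 6.8/12.1 = 0.5620, L₁ = ρ₁/(1-ρ₁) = λ/(μ₁-λ) = 6.8/5.30 = 1.28302
Station 2: ρ₂ = 6.8/8.3 = 0.8193, L₂ = ρ₂/(1-ρ₂) = λ/(μ₂-λ) = 6.8/1.50 = 4.53333
Total: L = L₁ + L₂ = 1.28302 + 4.53333 = 5.81635
W = L/λ = 5.81635/6.8 = 0.8553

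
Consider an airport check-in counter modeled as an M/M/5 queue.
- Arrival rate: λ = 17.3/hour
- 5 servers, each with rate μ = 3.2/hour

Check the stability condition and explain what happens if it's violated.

Stability requires ρ = λ/(cμ) < 1
ρ = 17.3/(5 × 3.2) = 17.3/16.00 = 1.0813
Since 1.0813 ≥ 1, the system is UNSTABLE.
Need c > λ/μ = 17.3/3.2 = 5.41.
Minimum servers needed: c = 6.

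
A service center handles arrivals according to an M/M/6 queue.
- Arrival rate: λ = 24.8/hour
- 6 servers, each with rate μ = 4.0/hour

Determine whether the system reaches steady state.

Stability requires ρ = λ/(cμ) < 1
ρ = 24.8/(6 × 4.0) = 24.8/24.00 = 1.0333
Since 1.0333 ≥ 1, the system is UNSTABLE.
Need c > λ/μ = 24.8/4.0 = 6.20.
Minimum servers needed: c = 7.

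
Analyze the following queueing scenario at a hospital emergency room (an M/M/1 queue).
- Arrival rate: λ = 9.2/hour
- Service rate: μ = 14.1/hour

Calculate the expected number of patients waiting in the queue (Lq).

ρ = λ/μ = 9.2/14.1 = 0.6525
For M/M/1: Lq = λ²/(μ(μ-λ))
Lq = 84.64/(14.1 × 4.90)
Lq = 1.2251 patients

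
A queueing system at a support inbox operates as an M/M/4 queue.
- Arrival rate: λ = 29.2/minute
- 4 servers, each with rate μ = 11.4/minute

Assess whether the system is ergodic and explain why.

Stability requires ρ = λ/(cμ) < 1
ρ = 29.2/(4 × 11.4) = 29.2/45.60 = 0.6404
Since 0.6404 < 1, the system is STABLE.
The servers are busy 64.04% of the time.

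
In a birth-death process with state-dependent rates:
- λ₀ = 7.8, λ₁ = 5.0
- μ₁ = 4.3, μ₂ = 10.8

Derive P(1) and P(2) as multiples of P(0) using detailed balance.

Balance equations:
State 0: λ₀P₀ = μ₁P₁ → P₁ = (λ₀/μ₁)P₀ = (7.8/4.3)P₀ = 1.8140P₀
State 1: P₂ = (λ₀λ₁)/(μ₁μ₂)P₀ = (7.8×5.0)/(4.3×10.8)P₀ = 0.8398P₀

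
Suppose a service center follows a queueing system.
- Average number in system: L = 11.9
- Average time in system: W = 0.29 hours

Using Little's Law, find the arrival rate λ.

Little's Law: L = λW, so λ = L/W
λ = 11.9/0.29 = 41.0345 customers/hour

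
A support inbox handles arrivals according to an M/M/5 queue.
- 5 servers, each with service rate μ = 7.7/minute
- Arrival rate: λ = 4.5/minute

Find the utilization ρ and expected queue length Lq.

Traffic intensity: ρ = λ/(cμ) = 4.5/(5×7.7) = 0.1169
Since ρ = 0.1169 < 1, system is stable.
Offered load a = λ/μ = cρ = 4.5/7.7 = 0.5844
P₀ = [ Σₙ₌₀^4 aⁿ/n! + a^5/(5!(1-ρ)) ]⁻¹
Σ = a^0/0! + a^1/1! + a^2/2! + a^3/3! + a^4/4! = 1.0000 + 0.5844 + 0.1708 + 0.03327 + 0.004860 = 1.7933
a^5/(5!(1-ρ)) = 0.06817/(120 × 0.8831) = 0.0006433
P₀ = 1/(1.7933 + 0.0006433) = 0.5574
Lq = P₀·a^5·ρ / (5!(1-ρ)²) = 0.5574 × 0.06817 × 0.1169 / (120 × 0.7799) = 0.00004746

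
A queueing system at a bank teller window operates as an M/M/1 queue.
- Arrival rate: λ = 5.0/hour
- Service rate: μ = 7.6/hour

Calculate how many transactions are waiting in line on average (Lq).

ρ = λ/μ = 5.0/7.6 = 0.6579
For M/M/1: Lq = λ²/(μ(μ-λ))
Lq = 25.00/(7.6 × 2.60)
Lq = 1.2652 transactions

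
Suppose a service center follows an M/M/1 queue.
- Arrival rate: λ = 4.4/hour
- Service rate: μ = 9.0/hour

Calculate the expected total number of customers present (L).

ρ = λ/μ = 4.4/9.0 = 0.4889
For M/M/1: L = λ/(μ-λ)
L = 4.4/(9.0-4.4) = 4.4/4.60
L = 0.9565 customers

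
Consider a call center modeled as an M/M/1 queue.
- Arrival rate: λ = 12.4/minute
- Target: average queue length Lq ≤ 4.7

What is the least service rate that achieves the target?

For M/M/1: Lq = λ²/(μ(μ-λ))
Need Lq ≤ 4.7, i.e. μ(μ-λ) ≥ λ²/4.7
μ² - 12.4μ - 153.76/4.7 ≥ 0  →  μ² - 12.4μ - 32.7149 ≥ 0
Quadratic formula (positive root): μ = [λ + √(λ² + 4×32.7149)]/2
Discriminant: 153.76 + 4×32.7149 = 284.6196, √284.6196 = 16.8707
μ ≥ (12.4 + 16.8707)/2 = 14.6353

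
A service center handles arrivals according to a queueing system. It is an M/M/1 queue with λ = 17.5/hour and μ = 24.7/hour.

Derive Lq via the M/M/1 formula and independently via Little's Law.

Method 1 (direct): Lq = λ²/(μ(μ-λ)) = 306.25/(24.7 × 7.20) = 1.7221

Method 2 (Little's Law):
W = 1/(μ-λ) = 1/7.20 = 0.138889
Wq = W - 1/μ = 0.138889 - 0.0404858 = 0.098403
Lq = λWq = 17.5 × 0.098403 = 1.7221 ✔ (matches Method 1)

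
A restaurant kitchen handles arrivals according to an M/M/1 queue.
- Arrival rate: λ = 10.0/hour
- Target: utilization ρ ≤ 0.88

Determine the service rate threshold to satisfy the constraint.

ρ = λ/μ, so μ = λ/ρ
μ ≥ 10.0/0.88 = 11.3636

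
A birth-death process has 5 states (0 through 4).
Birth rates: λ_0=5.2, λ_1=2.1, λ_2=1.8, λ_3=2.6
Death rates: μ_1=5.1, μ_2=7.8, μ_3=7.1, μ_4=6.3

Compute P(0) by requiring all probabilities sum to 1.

Ratios P(n)/P(0) = (λ₀···λₙ₋₁)/(μ₁···μₙ):
P(1)/P(0) = (5.2)/(5.1) = 1.0196
P(2)/P(0) = (5.2×2.1)/(5.1×7.8) = 0.2745
P(3)/P(0) = (5.2×2.1×1.8)/(5.1×7.8×7.1) = 0.06959
P(4)/P(0) = (5.2×2.1×1.8×2.6)/(5.1×7.8×7.1×6.3) = 0.02872

Normalization: ∑ P(n) = 1
P(0) × (1.0000 + 1.0196 + 0.2745 + 0.06959 + 0.02872) = 1
P(0) × 2.3924 = 1
P(0) = 1/2.3924 = 0.4180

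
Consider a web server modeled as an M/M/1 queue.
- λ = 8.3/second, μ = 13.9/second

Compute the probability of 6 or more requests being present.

ρ = λ/μ = 8.3/13.9 = 0.59712
P(N ≥ n) = ρⁿ
P(N ≥ 6) = 0.59712^6
P(N ≥ 6) = 0.04533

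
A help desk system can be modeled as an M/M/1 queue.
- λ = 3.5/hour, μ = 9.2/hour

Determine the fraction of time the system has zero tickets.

ρ = λ/μ = 3.5/9.2 = 0.3804
P(0) = 1 - ρ = 1 - 0.3804 = 0.6196
The server is idle 61.96% of the time.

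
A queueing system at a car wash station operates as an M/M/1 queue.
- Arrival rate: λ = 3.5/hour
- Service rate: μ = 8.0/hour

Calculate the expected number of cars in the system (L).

ρ = λ/μ = 3.5/8.0 = 0.4375
For M/M/1: L = λ/(μ-λ)
L = 3.5/(8.0-3.5) = 3.5/4.50
L = 0.7778 cars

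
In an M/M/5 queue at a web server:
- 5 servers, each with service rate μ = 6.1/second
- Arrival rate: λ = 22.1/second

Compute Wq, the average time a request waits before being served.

Traffic intensity: ρ = λ/(cμ) = 22.1/(5×6.1) = 0.7246
Since ρ = 0.7246 < 1, system is stable.
Offered load a = λ/μ = cρ = 22.1/6.1 = 3.6230
P₀ = [ Σₙ₌₀^4 aⁿ/n! + a^5/(5!(1-ρ)) ]⁻¹
Σ = a^0/0! + a^1/1! + a^2/2! + a^3/3! + a^4/4! = 1.00000 + 3.62295 + 6.56289 + 7.92567 + 7.17858 = 26.2901
a^5/(5!(1-ρ)) = 624.1834/(120 × 0.27541) = 18.8865
P₀ = 1/(26.2901 + 18.8865) = 0.02214
Lq = P₀·a^5·ρ / (5!(1-ρ)²) = 0.022135 × 624.1834 × 0.72459 / (120 × 0.075851) = 1.0999
Wq = Lq/λ = 1.0999/22.1 = 0.04977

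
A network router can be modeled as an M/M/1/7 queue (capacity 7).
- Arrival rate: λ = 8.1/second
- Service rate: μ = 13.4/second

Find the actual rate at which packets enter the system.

ρ = λ/μ = 8.1/13.4 = 0.60448
P₀ = (1-ρ)/(1-ρ^(K+1)) = (1-0.60448)/(1-0.60448^8) = 0.3955/0.9822 = 0.4027
P_K = P₀×ρ^K = 0.4027 × 0.60448^7 = 0.4027 × 0.02949 = 0.01188
λ_eff = λ(1-P_K) = 8.1 × (1 - 0.01188) = 8.1 × 0.98812 = 8.0038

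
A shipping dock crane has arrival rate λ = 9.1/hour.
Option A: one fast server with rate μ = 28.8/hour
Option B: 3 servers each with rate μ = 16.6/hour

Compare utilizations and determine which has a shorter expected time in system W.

Option A: single server μ = 28.8 (M/M/1)
  ρ_A = 9.1/28.8 = 0.3160
  W_A = 1/(μ-λ) = 1/(28.8-9.1) = 1/19.70 = 0.05076

Option B: 3 servers μ = 16.6 (M/M/3)
  ρ_B = λ/(cμ) = 9.1/(3×16.6) = 0.1827
  Offered load a = λ/μ = cρ = 9.1/16.6 = 0.5482
  P₀ = [ Σₙ₌₀^2 aⁿ/n! + a^3/(3!(1-ρ)) ]⁻¹
  Σ = a^0/0! + a^1/1! + a^2/2! = 1.0000 + 0.5482 + 0.1503 = 1.6985
  a^3/(3!(1-ρ)) = 0.16474/(6 × 0.81727) = 0.03360
  P₀ = 1/(1.69845 + 0.0335957) = 0.5774
  Lq = P₀·a^3·ρ / (3!(1-ρ)²) = 0.57735 × 0.16474 × 0.18273 / (6 × 0.66793) = 0.004337
  Wq_B = Lq/λ = 0.004337/9.1 = 0.0004766
  W_B = Wq_B + 1/μ = 0.0004766 + 0.06024 = 0.06072

Since W_A = 0.05076 < W_B = 0.06072, Option A (single fast server) has the shorter time in system.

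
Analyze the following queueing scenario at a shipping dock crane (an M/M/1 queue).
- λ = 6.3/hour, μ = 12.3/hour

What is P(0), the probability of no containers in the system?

ρ = λ/μ = 6.3/12.3 = 0.5122
P(0) = 1 - ρ = 1 - 0.5122 = 0.4878
The server is idle 48.78% of the time.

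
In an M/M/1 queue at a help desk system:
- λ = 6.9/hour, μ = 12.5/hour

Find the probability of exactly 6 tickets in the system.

ρ = λ/μ = 6.9/12.5 = 0.5520
P(n) = (1-ρ)ρⁿ
P(6) = (1-0.5520) × 0.5520^6
P(6) = 0.4480 × 0.02829
P(6) = 0.01267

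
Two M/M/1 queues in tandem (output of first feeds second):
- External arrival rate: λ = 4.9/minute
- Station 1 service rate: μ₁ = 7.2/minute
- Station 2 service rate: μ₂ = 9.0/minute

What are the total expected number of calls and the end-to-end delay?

By Jackson's theorem, each station behaves as independent M/M/1.
Station 1: ρ₁ = 4.9/7.2 = 0.6806, L₁ = ρ₁/(1-ρ₁) = λ/(μ₁-λ) = 4.9/2.30 = 2.130435
Station 2: ρ₂ = 4.9/9.0 = 0.5444, L₂ = ρ₂/(1-ρ₂) = λ/(μ₂-λ) = 4.9/4.10 = 1.195122
Total: L = L₁ + L₂ = 2.130435 + 1.195122 = 3.3256
W = L/λ = 3.3256/4.9 = 0.6787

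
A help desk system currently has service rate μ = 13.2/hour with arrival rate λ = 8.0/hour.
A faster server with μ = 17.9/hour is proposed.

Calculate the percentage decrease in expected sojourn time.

System 1: ρ₁ = 8.0/13.2 = 0.6061, W₁ = 1/(13.2-8.0) = 0.192308
System 2: ρ₂ = 8.0/17.9 = 0.4469, W₂ = 1/(17.9-8.0) = 0.101010
Improvement: (W₁-W₂)/W₁ = (0.192308-0.101010)/0.192308 = 47.47%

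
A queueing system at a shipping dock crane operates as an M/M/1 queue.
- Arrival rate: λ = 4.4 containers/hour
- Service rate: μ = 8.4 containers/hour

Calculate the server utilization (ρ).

Server utilization: ρ = λ/μ
ρ = 4.4/8.4 = 0.5238
The server is busy 52.38% of the time.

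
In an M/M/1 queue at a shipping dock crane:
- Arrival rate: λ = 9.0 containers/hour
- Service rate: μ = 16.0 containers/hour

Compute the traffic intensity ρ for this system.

Server utilization: ρ = λ/μ
ρ = 9.0/16.0 = 0.5625
The server is busy 56.25% of the time.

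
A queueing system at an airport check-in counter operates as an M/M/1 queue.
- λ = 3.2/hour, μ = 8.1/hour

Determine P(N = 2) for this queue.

ρ = λ/μ = 3.2/8.1 = 0.39506
P(n) = (1-ρ)ρⁿ
P(2) = (1-0.39506) × 0.39506^2
P(2) = 0.60494 × 0.15607
P(2) = 0.09441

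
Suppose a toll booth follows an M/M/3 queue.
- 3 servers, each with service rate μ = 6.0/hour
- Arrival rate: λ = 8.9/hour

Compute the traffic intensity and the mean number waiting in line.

Traffic intensity: ρ = λ/(cμ) = 8.9/(3×6.0) = 0.4944
Since ρ = 0.4944 < 1, system is stable.
Offered load a = λ/μ = cρ = 8.9/6.0 = 1.4833
P₀ = [ Σₙ₌₀^2 aⁿ/n! + a^3/(3!(1-ρ)) ]⁻¹
Σ = a^0/0! + a^1/1! + a^2/2! = 1.00000 + 1.48333 + 1.10014 = 3.5835
a^3/(3!(1-ρ)) = 3.26375/(6 × 0.505556) = 1.0760
P₀ = 1/(3.5835 + 1.0760) = 0.2146
Lq = P₀·a^3·ρ / (3!(1-ρ)²) = 0.2146 × 3.2637 × 0.4944 / (6 × 0.2556) = 0.2258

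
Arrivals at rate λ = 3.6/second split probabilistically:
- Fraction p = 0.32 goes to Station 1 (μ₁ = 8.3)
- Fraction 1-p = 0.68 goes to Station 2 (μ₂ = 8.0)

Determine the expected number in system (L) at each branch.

Effective rates: λ₁ = 3.6×0.32 = 1.152, λ₂ = 3.6×0.68 = 2.448
Station 1: ρ₁ = 1.152/8.3 = 0.1388, L₁ = ρ₁/(1-ρ₁) = 0.1388/(1-0.1388) = 0.1612
Station 2: ρ₂ = 2.448/8.0 = 0.3060, L₂ = ρ₂/(1-ρ₂) = 0.3060/(1-0.3060) = 0.4409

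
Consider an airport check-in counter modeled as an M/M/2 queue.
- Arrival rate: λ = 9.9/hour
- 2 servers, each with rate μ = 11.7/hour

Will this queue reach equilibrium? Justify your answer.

Stability requires ρ = λ/(cμ) < 1
ρ = 9.9/(2 × 11.7) = 9.9/23.40 = 0.4231
Since 0.4231 < 1, the system is STABLE.
The servers are busy 42.31% of the time.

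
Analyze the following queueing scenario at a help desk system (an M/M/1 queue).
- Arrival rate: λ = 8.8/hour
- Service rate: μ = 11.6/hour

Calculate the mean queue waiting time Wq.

First, compute utilization: ρ = λ/μ = 8.8/11.6 = 0.7586
For M/M/1: Wq = λ/(μ(μ-λ))
Wq = 8.8/(11.6 × (11.6-8.8))
Wq = 8.8/(11.6 × 2.80)
Wq = 0.2709 hours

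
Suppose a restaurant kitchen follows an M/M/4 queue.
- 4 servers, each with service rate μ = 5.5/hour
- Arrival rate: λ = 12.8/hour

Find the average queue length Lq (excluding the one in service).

Traffic intensity: ρ = λ/(cμ) = 12.8/(4×5.5) = 0.5818
Since ρ = 0.5818 < 1, system is stable.
Offered load a = λ/μ = cρ = 12.8/5.5 = 2.3273
P₀ = [ Σₙ₌₀^3 aⁿ/n! + a^4/(4!(1-ρ)) ]⁻¹
Σ = a^0/0! + a^1/1! + a^2/2! + a^3/3! = 1.0000 + 2.3273 + 2.7081 + 2.1008 = 8.1362
a^4/(4!(1-ρ)) = 29.3352/(24 × 0.41818) = 2.9229
P₀ = 1/(8.1362 + 2.9229) = 0.09042
Lq = P₀·a^4·ρ / (4!(1-ρ)²) = 0.090423 × 29.3352 × 0.58182 / (24 × 0.17488) = 0.3677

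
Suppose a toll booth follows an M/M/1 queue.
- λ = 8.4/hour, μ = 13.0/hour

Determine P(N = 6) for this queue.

ρ = λ/μ = 8.4/13.0 = 0.64615
P(n) = (1-ρ)ρⁿ
P(6) = (1-0.64615) × 0.64615^6
P(6) = 0.3538 × 0.07278
P(6) = 0.02575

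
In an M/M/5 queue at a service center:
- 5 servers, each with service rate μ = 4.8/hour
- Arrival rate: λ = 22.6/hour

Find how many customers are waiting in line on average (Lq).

Traffic intensity: ρ = λ/(cμ) = 22.6/(5×4.8) = 0.9417
Since ρ = 0.9417 < 1, system is stable.
Offered load a = λ/μ = cρ = 22.6/4.8 = 4.7083
P₀ = [ Σₙ₌₀^4 aⁿ/n! + a^5/(5!(1-ρ)) ]⁻¹
Σ = a^0/0! + a^1/1! + a^2/2! + a^3/3! + a^4/4! = 1.000000 + 4.708333 + 11.08420 + 17.39604 + 20.47659 = 54.6652
a^5/(5!(1-ρ)) = 2313.8543/(120 × 0.05833333) = 330.5506
P₀ = 1/(54.6652 + 330.5506) = 0.002596
Lq = P₀·a^5·ρ / (5!(1-ρ)²) = 0.00259595 × 2313.8543 × 0.941667 / (120 × 0.00340278) = 13.8521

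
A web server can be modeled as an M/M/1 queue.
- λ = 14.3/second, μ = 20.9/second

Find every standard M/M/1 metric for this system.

Step 1: ρ = λ/μ = 14.3/20.9 = 0.6842
Step 2: L = λ/(μ-λ) = 14.3/6.60 = 2.1667
Step 3: Lq = λ²/(μ(μ-λ)) = 204.49/(20.9×6.60) = 1.4825
Step 4: W = 1/(μ-λ) = 1/6.60 = 0.15152
Step 5: Wq = λ/(μ(μ-λ)) = 14.3/(20.9×6.60) = 0.1037
Step 6: P(0) = 1-ρ = 0.3158
Verify: L = λW = 14.3×0.15152 = 2.1667 ✔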